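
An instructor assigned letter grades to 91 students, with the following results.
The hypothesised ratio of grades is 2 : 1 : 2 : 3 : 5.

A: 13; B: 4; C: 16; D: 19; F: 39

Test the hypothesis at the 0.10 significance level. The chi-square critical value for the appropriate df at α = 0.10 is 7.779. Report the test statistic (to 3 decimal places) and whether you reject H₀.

2.290; do not reject

Ratio total = 13. Expected counts: 91×2/13 = 14, 91×1/13 = 7, 91×2/13 = 14, 91×3/13 = 21, 91×5/13 = 35.
A: (13 − 14)²/14 = 1/14 = 0.0714
B: (4 − 7)²/7 = 9/7 = 1.2857
C: (16 − 14)²/14 = 4/14 = 0.2857
D: (19 − 21)²/21 = 4/21 = 0.1905
F: (39 − 35)²/35 = 16/35 = 0.4571
Sum = 2.290
df = 4. Since 2.290 < 7.779, we do not reject H₀.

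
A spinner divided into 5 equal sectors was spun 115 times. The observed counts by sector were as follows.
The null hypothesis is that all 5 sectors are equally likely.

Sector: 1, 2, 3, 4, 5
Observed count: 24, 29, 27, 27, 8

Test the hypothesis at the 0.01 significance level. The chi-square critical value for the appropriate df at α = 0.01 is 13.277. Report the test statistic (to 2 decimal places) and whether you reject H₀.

Under H₀ each category has probability 1/5, so each expected count is 115/5 = 23.
cat         O        E   (O−E)²/E
1          24       23      0.043
2          29       23      1.565
3          27       23      0.696
4          27       23      0.696
5           8       23      9.783
Sum = 12.78
df = 4. Since 12.78 < 13.277, we do not reject H₀.

12.78; do not reject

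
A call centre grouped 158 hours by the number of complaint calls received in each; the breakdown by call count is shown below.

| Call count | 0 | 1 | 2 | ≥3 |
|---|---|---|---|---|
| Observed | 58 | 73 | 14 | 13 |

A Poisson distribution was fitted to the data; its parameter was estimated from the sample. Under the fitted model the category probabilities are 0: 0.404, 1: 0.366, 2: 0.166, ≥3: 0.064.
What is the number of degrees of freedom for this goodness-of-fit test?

There are k = 4 categories and 1 parameter estimated from the data, so df = 4 − 1 − 1 = 2.

2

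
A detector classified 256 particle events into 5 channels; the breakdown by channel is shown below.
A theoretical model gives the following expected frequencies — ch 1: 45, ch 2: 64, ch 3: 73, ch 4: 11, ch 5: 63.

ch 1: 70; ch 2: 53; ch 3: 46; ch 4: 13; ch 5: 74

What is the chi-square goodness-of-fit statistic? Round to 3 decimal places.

χ² = (70−45)²/45 + (53−64)²/64 + (46−73)²/73 + (13−11)²/11 + (74−63)²/63
   = 13.8889 + 1.8906 + 9.9863 + 0.3636 + 1.9206
Sum = 28.050

28.050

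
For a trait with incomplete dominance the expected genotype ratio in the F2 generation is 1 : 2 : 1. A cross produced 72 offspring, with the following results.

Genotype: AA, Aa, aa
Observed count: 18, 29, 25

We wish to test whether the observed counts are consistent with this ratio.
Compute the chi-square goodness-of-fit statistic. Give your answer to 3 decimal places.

Ratio total = 4. Expected counts: 72×1/4 = 18, 72×2/4 = 36, 72×1/4 = 18.
AA: (18 − 18)²/18 = 0/18 = 0.0000
Aa: (29 − 36)²/36 = 49/36 = 1.3611
aa: (25 − 18)²/18 = 49/18 = 2.7222
Sum = 4.083

4.083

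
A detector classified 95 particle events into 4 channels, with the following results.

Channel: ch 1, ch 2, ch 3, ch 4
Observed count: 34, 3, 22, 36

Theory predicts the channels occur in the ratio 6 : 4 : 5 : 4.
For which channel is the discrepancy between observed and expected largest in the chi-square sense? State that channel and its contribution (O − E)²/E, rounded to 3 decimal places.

ch 2, 14.450

Ratio total = 19. Expected counts: 95×6/19 = 30, 95×4/19 = 20, 95×5/19 = 25, 95×4/19 = 20.
ch 1: (34 − 30)²/30 = 16/30 = 0.5333
ch 2: (3 − 20)²/20 = 289/20 = 14.4500
ch 3: (22 − 25)²/25 = 9/25 = 0.3600
ch 4: (36 − 20)²/20 = 256/20 = 12.8000
The largest term is for ch 2: 14.450.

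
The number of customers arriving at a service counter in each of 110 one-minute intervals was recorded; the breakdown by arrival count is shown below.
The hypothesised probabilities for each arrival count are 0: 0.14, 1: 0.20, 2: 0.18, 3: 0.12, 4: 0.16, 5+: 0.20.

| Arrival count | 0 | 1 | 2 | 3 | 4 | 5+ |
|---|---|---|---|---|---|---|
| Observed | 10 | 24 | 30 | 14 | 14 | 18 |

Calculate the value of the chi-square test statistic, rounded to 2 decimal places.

8.84

Expected counts E_i = n·p_i: 110×0.14 = 15.4, 110×0.20 = 22, 110×0.18 = 19.8, 110×0.12 = 13.2, 110×0.16 = 17.6, 110×0.20 = 22.
cat         O        E   (O−E)²/E
0          10     15.4      1.894
1          24       22      0.182
2          30     19.8      5.255
3          14     13.2      0.048
4          14     17.6      0.736
5+         18       22      0.727
Sum = 8.84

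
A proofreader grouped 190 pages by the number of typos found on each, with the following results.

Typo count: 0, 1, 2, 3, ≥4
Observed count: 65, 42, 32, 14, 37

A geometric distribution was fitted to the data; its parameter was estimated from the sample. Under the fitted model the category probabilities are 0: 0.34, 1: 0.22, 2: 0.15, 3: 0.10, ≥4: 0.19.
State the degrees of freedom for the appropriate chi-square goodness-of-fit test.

3

There are k = 5 categories and 1 parameter estimated from the data, so df = 5 − 1 − 1 = 3.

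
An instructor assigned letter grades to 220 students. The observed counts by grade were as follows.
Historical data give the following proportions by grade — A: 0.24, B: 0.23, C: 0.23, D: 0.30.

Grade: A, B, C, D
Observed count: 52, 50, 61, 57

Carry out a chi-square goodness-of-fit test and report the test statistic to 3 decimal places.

3.384

Expected counts E_i = n·p_i: 220×0.24 = 52.8, 220×0.23 = 50.6, 220×0.23 = 50.6, 220×0.30 = 66.
cat         O        E   (O−E)²/E
A          52     52.8     0.0121
B          50     50.6     0.0071
C          61     50.6     2.1375
D          57       66     1.2273
Sum = 3.384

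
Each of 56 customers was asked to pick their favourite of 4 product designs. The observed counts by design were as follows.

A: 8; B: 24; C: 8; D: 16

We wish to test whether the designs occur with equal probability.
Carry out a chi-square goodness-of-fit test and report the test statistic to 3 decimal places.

12.571

Under H₀ each category has probability 1/4, so each expected count is 56/4 = 14.
cat         O        E   (O−E)²/E
A           8       14     2.5714
B          24       14     7.1429
C           8       14     2.5714
D          16       14     0.2857
Sum = 12.571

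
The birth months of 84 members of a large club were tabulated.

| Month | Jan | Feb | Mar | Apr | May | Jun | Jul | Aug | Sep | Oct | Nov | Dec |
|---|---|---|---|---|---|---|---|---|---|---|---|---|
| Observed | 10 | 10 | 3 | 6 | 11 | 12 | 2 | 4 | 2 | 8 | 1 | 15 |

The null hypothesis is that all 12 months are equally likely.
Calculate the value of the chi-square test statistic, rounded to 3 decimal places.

Under H₀ each category has probability 1/12, so each expected count is 84/12 = 7.
χ² = (10−7)²/7 + (10−7)²/7 + (3−7)²/7 + (6−7)²/7 + (11−7)²/7 + (12−7)²/7 + (2−7)²/7 + (4−7)²/7 + (2−7)²/7 + (8−7)²/7 + (1−7)²/7 + (15−7)²/7
   = 1.2857 + 1.2857 + 2.2857 + 0.1429 + 2.2857 + 3.5714 + 3.5714 + 1.2857 + 3.5714 + 0.1429 + 5.1429 + 9.1429
Sum = 33.714

33.714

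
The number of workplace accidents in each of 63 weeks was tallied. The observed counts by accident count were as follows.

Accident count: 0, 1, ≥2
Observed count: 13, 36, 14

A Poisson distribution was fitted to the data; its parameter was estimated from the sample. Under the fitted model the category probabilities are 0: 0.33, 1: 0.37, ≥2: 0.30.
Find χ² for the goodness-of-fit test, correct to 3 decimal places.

11.098

Expected counts E_i = n·p_i: 63×0.33 = 20.79, 63×0.37 = 23.31, 63×0.30 = 18.9.
cat         O        E   (O−E)²/E
0          13    20.79     2.9189
1          36    23.31     6.9085
≥2         14     18.9     1.2704
Sum = 11.098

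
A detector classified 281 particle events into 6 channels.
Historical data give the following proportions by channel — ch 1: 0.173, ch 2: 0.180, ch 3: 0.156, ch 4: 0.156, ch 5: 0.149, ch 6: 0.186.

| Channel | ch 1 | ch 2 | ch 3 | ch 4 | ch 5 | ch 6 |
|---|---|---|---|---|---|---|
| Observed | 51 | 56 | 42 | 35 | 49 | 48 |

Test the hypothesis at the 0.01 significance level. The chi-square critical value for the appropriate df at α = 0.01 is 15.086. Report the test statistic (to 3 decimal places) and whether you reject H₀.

4.119; do not reject

Expected counts E_i = n·p_i: 281×0.173 = 48.613, 281×0.180 = 50.58, 281×0.156 = 43.836, 281×0.156 = 43.836, 281×0.149 = 41.869, 281×0.186 = 52.266.
χ² = (51−48.613)²/48.613 + (56−50.58)²/50.58 + (42−43.836)²/43.836 + (35−43.836)²/43.836 + (49−41.869)²/41.869 + (48−52.266)²/52.266
   = 0.1172 + 0.5808 + 0.0769 + 1.7811 + 1.2145 + 0.3482
Sum = 4.119
df = 5. Since 4.119 < 15.086, we do not reject H₀.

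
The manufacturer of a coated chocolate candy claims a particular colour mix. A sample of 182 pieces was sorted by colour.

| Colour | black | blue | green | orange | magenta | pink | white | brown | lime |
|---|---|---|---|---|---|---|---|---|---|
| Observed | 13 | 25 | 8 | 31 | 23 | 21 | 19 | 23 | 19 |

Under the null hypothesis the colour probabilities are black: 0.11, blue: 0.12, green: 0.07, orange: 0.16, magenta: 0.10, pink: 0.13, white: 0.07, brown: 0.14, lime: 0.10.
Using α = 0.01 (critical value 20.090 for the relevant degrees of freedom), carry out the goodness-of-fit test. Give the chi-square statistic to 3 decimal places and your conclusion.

9.721; do not reject

Expected counts E_i = n·p_i: 182×0.11 = 20.02, 182×0.12 = 21.84, 182×0.07 = 12.74, 182×0.16 = 29.12, 182×0.10 = 18.2, 182×0.13 = 23.66, 182×0.07 = 12.74, 182×0.14 = 25.48, 182×0.10 = 18.2.
cat          O        E   (O−E)²/E
black       13    20.02     2.4616
blue        25    21.84     0.4572
green        8    12.74     1.7635
orange      31    29.12     0.1214
magenta     23     18.2     1.2659
pink        21    23.66     0.2991
white       19    12.74     3.0759
brown       23    25.48     0.2414
lime        19     18.2     0.0352
Sum = 9.721
df = 8. Since 9.721 < 20.090, we do not reject H₀.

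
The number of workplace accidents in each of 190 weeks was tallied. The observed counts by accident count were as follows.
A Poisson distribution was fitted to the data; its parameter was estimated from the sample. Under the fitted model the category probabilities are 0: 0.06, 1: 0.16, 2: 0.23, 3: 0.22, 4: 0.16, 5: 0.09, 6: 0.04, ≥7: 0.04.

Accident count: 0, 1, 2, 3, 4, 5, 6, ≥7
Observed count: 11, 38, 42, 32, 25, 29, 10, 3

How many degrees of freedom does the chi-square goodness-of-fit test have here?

There are k = 8 categories and 1 parameter estimated from the data, so df = 8 − 1 − 1 = 6.

6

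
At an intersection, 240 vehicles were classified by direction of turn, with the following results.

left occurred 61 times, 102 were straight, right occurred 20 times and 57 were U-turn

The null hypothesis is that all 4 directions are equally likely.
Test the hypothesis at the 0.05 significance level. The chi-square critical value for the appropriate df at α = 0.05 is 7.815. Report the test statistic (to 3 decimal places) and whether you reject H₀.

56.233; reject

Under H₀ each category has probability 1/4, so each expected count is 240/4 = 60.
cat           O        E   (O−E)²/E
left         61       60     0.0167
straight    102       60    29.4000
right        20       60    26.6667
U-turn       57       60     0.1500
Sum = 56.233
df = 3. Since 56.233 > 7.815, we reject H₀.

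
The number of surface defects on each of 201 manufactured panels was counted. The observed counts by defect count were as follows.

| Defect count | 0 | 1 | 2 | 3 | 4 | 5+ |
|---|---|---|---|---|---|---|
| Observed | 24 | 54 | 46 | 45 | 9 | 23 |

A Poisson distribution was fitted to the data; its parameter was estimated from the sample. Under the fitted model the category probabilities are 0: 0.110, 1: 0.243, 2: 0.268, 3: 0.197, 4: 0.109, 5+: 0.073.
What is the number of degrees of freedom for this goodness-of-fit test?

4

There are k = 6 categories and 1 parameter estimated from the data, so df = 6 − 1 − 1 = 4.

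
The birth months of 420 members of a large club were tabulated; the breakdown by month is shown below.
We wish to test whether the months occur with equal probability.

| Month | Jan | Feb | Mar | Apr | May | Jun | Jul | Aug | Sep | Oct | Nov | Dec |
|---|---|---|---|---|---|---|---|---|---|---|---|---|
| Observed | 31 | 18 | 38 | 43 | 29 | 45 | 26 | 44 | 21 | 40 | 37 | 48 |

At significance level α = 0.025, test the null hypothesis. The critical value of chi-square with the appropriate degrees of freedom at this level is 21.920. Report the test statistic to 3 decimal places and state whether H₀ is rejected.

30.571; reject

Under H₀ each category has probability 1/12, so each expected count is 420/12 = 35.
χ² = (31−35)²/35 + (18−35)²/35 + (38−35)²/35 + (43−35)²/35 + (29−35)²/35 + (45−35)²/35 + (26−35)²/35 + (44−35)²/35 + (21−35)²/35 + (40−35)²/35 + (37−35)²/35 + (48−35)²/35
   = 0.4571 + 8.2571 + 0.2571 + 1.8286 + 1.0286 + 2.8571 + 2.3143 + 2.3143 + 5.6000 + 0.7143 + 0.1143 + 4.8286
Sum = 30.571
df = 11. Since 30.571 > 21.920, we reject H₀.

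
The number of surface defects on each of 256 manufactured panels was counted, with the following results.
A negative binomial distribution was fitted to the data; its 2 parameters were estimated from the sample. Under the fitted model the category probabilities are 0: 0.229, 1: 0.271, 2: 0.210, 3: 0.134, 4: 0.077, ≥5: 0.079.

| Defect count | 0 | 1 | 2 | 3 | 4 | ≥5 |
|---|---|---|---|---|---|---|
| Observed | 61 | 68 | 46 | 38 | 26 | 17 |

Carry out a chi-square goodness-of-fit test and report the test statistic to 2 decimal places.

Expected counts E_i = n·p_i: 256×0.229 = 58.624, 256×0.271 = 69.376, 256×0.210 = 53.76, 256×0.134 = 34.304, 256×0.077 = 19.712, 256×0.079 = 20.224.
χ² = (61−58.624)²/58.624 + (68−69.376)²/69.376 + (46−53.76)²/53.76 + (38−34.304)²/34.304 + (26−19.712)²/19.712 + (17−20.224)²/20.224
   = 0.096 + 0.027 + 1.120 + 0.398 + 2.006 + 0.514
Sum = 4.16

4.16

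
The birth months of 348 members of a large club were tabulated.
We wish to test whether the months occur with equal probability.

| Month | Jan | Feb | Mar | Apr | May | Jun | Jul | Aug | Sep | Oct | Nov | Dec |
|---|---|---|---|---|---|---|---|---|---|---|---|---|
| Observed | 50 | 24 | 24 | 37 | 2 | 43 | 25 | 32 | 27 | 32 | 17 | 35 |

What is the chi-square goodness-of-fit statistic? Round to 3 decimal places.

58.552

Under H₀ each category has probability 1/12, so each expected count is 348/12 = 29.
Jan: (50 − 29)²/29 = 441/29 = 15.2069
Feb: (24 − 29)²/29 = 25/29 = 0.8621
Mar: (24 − 29)²/29 = 25/29 = 0.8621
Apr: (37 − 29)²/29 = 64/29 = 2.2069
May: (2 − 29)²/29 = 729/29 = 25.1379
Jun: (43 − 29)²/29 = 196/29 = 6.7586
Jul: (25 − 29)²/29 = 16/29 = 0.5517
Aug: (32 − 29)²/29 = 9/29 = 0.3103
Sep: (27 − 29)²/29 = 4/29 = 0.1379
Oct: (32 − 29)²/29 = 9/29 = 0.3103
Nov: (17 − 29)²/29 = 144/29 = 4.9655
Dec: (35 − 29)²/29 = 36/29 = 1.2414
Sum = 58.552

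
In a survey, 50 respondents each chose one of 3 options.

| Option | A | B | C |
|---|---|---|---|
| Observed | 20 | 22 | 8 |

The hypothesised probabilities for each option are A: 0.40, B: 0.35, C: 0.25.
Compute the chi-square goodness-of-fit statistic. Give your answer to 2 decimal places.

Expected counts E_i = n·p_i: 50×0.40 = 20, 50×0.35 = 17.5, 50×0.25 = 12.5.
A: (20 − 20)²/20 = 0/20 = 0.000
B: (22 − 17.5)²/17.5 = 20.25/17.5 = 1.157
C: (8 − 12.5)²/12.5 = 20.25/12.5 = 1.620
Sum = 2.78

2.78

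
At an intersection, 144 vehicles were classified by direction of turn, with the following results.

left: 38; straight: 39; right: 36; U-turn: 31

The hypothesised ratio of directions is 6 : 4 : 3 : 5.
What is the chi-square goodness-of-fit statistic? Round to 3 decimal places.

11.640

Ratio total = 18. Expected counts: 144×6/18 = 48, 144×4/18 = 32, 144×3/18 = 24, 144×5/18 = 40.
left: (38 − 48)²/48 = 100/48 = 2.0833
straight: (39 − 32)²/32 = 49/32 = 1.5313
right: (36 − 24)²/24 = 144/24 = 6.0000
U-turn: (31 − 40)²/40 = 81/40 = 2.0250
Sum = 11.640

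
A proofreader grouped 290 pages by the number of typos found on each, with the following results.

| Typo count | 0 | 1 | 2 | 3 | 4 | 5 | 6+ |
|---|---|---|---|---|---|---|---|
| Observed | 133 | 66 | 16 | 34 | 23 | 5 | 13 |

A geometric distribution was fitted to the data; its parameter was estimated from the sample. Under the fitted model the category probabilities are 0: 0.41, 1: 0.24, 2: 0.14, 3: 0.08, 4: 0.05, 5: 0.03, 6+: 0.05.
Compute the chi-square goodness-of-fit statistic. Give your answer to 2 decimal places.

Expected counts E_i = n·p_i: 290×0.41 = 118.9, 290×0.24 = 69.6, 290×0.14 = 40.6, 290×0.08 = 23.2, 290×0.05 = 14.5, 290×0.03 = 8.7, 290×0.05 = 14.5.
0: (133 − 118.9)²/118.9 = 198.81/118.9 = 1.672
1: (66 − 69.6)²/69.6 = 12.96/69.6 = 0.186
2: (16 − 40.6)²/40.6 = 605.16/40.6 = 14.905
3: (34 − 23.2)²/23.2 = 116.64/23.2 = 5.028
4: (23 − 14.5)²/14.5 = 72.25/14.5 = 4.983
5: (5 − 8.7)²/8.7 = 13.69/8.7 = 1.574
6+: (13 − 14.5)²/14.5 = 2.25/14.5 = 0.155
Sum = 28.50

28.50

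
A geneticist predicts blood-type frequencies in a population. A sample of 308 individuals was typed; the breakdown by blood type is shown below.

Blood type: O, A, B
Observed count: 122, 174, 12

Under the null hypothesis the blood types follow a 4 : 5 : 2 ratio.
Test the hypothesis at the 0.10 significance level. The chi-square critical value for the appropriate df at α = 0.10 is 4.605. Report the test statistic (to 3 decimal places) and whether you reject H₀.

43.721; reject

Ratio total = 11. Expected counts: 308×4/11 = 112, 308×5/11 = 140, 308×2/11 = 56.
O: (122 − 112)²/112 = 100/112 = 0.8929
A: (174 − 140)²/140 = 1156/140 = 8.2571
B: (12 − 56)²/56 = 1936/56 = 34.5714
Sum = 43.721
df = 2. Since 43.721 > 4.605, we reject H₀.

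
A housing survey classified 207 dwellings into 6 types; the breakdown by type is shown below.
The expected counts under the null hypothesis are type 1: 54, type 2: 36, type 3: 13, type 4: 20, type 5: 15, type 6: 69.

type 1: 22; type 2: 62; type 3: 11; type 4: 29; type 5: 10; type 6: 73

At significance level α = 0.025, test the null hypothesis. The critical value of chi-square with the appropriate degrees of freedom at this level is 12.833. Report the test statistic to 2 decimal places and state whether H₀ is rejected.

44.00; reject

type 1: (22 − 54)²/54 = 1024/54 = 18.963
type 2: (62 − 36)²/36 = 676/36 = 18.778
type 3: (11 − 13)²/13 = 4/13 = 0.308
type 4: (29 − 20)²/20 = 81/20 = 4.050
type 5: (10 − 15)²/15 = 25/15 = 1.667
type 6: (73 − 69)²/69 = 16/69 = 0.232
Sum = 44.00
df = 5. Since 44.00 > 12.833, we reject H₀.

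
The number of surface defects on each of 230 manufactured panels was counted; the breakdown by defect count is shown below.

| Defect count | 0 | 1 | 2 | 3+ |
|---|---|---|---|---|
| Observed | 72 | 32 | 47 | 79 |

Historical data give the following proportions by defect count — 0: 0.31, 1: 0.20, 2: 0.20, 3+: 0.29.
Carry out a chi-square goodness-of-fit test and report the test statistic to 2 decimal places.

6.56

Expected counts E_i = n·p_i: 230×0.31 = 71.3, 230×0.20 = 46, 230×0.20 = 46, 230×0.29 = 66.7.
cat         O        E   (O−E)²/E
0          72     71.3      0.007
1          32       46      4.261
2          47       46      0.022
3+         79     66.7      2.268
Sum = 6.56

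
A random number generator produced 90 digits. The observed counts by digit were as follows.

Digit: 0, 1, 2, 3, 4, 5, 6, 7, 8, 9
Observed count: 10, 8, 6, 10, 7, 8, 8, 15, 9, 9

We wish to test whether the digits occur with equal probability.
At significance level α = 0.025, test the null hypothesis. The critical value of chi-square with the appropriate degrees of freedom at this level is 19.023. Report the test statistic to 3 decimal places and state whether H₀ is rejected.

Under H₀ each category has probability 1/10, so each expected count is 90/10 = 9.
χ² = (10−9)²/9 + (8−9)²/9 + (6−9)²/9 + (10−9)²/9 + (7−9)²/9 + (8−9)²/9 + (8−9)²/9 + (15−9)²/9 + (9−9)²/9 + (9−9)²/9
   = 0.1111 + 0.1111 + 1.0000 + 0.1111 + 0.4444 + 0.1111 + 0.1111 + 4.0000 + 0.0000 + 0.0000
Sum = 6.000
df = 9. Since 6.000 < 19.023, we do not reject H₀.

6.000; do not reject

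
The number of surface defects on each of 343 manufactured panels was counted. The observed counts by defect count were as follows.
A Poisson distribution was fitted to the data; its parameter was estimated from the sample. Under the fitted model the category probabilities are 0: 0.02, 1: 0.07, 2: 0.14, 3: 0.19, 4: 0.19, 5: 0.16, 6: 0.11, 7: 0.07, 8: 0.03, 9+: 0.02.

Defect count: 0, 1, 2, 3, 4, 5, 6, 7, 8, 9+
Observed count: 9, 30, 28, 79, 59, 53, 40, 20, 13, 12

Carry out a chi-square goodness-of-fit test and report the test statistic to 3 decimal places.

Expected counts E_i = n·p_i: 343×0.02 = 6.86, 343×0.07 = 24.01, 343×0.14 = 48.02, 343×0.19 = 65.17, 343×0.19 = 65.17, 343×0.16 = 54.88, 343×0.11 = 37.73, 343×0.07 = 24.01, 343×0.03 = 10.29, 343×0.02 = 6.86.
χ² = (9−6.86)²/6.86 + (30−24.01)²/24.01 + (28−48.02)²/48.02 + (79−65.17)²/65.17 + (59−65.17)²/65.17 + (53−54.88)²/54.88 + (40−37.73)²/37.73 + (20−24.01)²/24.01 + (13−10.29)²/10.29 + (12−6.86)²/6.86
   = 0.6676 + 1.4944 + 8.3465 + 2.9349 + 0.5841 + 0.0644 + 0.1366 + 0.6697 + 0.7137 + 3.8513
Sum = 19.463

19.463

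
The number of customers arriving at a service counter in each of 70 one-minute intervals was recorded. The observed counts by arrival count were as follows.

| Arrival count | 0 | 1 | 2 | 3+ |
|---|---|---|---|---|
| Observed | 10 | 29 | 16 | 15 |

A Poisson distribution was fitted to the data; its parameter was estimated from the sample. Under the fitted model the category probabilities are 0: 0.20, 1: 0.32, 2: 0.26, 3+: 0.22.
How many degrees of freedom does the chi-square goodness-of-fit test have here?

2

There are k = 4 categories and 1 parameter estimated from the data, so df = 4 − 1 − 1 = 2.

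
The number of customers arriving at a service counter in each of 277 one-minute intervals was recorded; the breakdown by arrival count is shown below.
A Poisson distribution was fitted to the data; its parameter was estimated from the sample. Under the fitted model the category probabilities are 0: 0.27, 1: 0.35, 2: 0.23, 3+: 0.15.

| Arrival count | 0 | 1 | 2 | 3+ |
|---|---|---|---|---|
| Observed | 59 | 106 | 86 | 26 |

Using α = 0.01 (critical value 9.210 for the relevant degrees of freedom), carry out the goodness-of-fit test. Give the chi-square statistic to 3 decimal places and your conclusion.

Expected counts E_i = n·p_i: 277×0.27 = 74.79, 277×0.35 = 96.95, 277×0.23 = 63.71, 277×0.15 = 41.55.
χ² = (59−74.79)²/74.79 + (106−96.95)²/96.95 + (86−63.71)²/63.71 + (26−41.55)²/41.55
   = 3.3337 + 0.8448 + 7.7985 + 5.8196
Sum = 17.797
df = 2. Since 17.797 > 9.210, we reject H₀.

17.797; reject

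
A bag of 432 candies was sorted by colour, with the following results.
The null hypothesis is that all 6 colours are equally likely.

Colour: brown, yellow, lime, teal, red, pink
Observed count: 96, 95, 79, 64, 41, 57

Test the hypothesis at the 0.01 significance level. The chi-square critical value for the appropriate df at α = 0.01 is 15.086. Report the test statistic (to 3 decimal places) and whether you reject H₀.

33.389; reject

Expected count for each of the 6 categories: 432/6 = 72.
brown: (96 − 72)²/72 = 576/72 = 8.0000
yellow: (95 − 72)²/72 = 529/72 = 7.3472
lime: (79 − 72)²/72 = 49/72 = 0.6806
teal: (64 − 72)²/72 = 64/72 = 0.8889
red: (41 − 72)²/72 = 961/72 = 13.3472
pink: (57 − 72)²/72 = 225/72 = 3.1250
Sum = 33.389
df = 5. Since 33.389 > 15.086, we reject H₀.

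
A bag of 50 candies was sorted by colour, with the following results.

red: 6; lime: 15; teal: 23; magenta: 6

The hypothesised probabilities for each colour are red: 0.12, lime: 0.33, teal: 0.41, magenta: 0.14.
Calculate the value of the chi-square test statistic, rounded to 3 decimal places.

Expected counts E_i = n·p_i: 50×0.12 = 6, 50×0.33 = 16.5, 50×0.41 = 20.5, 50×0.14 = 7.
red: (6 − 6)²/6 = 0/6 = 0.0000
lime: (15 − 16.5)²/16.5 = 2.25/16.5 = 0.1364
teal: (23 − 20.5)²/20.5 = 6.25/20.5 = 0.3049
magenta: (6 − 7)²/7 = 1/7 = 0.1429
Sum = 0.584

0.584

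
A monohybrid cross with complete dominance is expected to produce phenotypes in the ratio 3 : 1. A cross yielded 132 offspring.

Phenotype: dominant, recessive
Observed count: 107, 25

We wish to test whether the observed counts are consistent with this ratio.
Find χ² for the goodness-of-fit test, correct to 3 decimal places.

2.586

Ratio total = 4. Expected counts: 132×3/4 = 99, 132×1/4 = 33.
cat            O        E   (O−E)²/E
dominant     107       99     0.6465
recessive     25       33     1.9394
Sum = 2.586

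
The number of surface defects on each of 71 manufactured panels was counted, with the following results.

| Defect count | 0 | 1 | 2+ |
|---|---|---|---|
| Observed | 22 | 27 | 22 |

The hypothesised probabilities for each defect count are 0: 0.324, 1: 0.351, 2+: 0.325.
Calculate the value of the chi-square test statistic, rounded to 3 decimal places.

Expected counts E_i = n·p_i: 71×0.324 = 23.004, 71×0.351 = 24.921, 71×0.325 = 23.075.
cat         O        E   (O−E)²/E
0          22   23.004     0.0438
1          27   24.921     0.1734
2+         22   23.075     0.0501
Sum = 0.267

0.267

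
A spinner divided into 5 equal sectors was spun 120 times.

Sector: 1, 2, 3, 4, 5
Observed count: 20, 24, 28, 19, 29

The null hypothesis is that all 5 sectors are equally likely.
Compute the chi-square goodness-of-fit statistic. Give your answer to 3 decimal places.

3.417

Expected count for each of the 5 categories: 120/5 = 24.
cat         O        E   (O−E)²/E
1          20       24     0.6667
2          24       24     0.0000
3          28       24     0.6667
4          19       24     1.0417
5          29       24     1.0417
Sum = 3.417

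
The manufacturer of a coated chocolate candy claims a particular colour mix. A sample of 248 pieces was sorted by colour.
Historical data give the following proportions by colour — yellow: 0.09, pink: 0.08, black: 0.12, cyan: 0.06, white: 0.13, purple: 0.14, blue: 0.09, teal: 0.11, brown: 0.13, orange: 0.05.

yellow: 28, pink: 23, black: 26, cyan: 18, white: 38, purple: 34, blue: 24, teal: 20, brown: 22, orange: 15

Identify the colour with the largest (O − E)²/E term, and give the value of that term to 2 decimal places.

brown, 3.25

Expected counts E_i = n·p_i: 248×0.09 = 22.32, 248×0.08 = 19.84, 248×0.12 = 29.76, 248×0.06 = 14.88, 248×0.13 = 32.24, 248×0.14 = 34.72, 248×0.09 = 22.32, 248×0.11 = 27.28, 248×0.13 = 32.24, 248×0.05 = 12.4.
yellow: (28 − 22.32)²/22.32 = 32.2624/22.32 = 1.445
pink: (23 − 19.84)²/19.84 = 9.9856/19.84 = 0.503
black: (26 − 29.76)²/29.76 = 14.1376/29.76 = 0.475
cyan: (18 − 14.88)²/14.88 = 9.7344/14.88 = 0.654
white: (38 − 32.24)²/32.24 = 33.1776/32.24 = 1.029
purple: (34 − 34.72)²/34.72 = 0.5184/34.72 = 0.015
blue: (24 − 22.32)²/22.32 = 2.8224/22.32 = 0.126
teal: (20 − 27.28)²/27.28 = 52.9984/27.28 = 1.943
brown: (22 − 32.24)²/32.24 = 104.8576/32.24 = 3.252
orange: (15 − 12.4)²/12.4 = 6.76/12.4 = 0.545
The largest term is for brown: 3.25.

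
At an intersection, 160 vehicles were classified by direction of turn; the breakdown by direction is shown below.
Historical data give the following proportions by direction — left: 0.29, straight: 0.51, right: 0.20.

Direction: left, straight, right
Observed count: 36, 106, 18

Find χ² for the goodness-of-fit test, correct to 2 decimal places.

15.75

Expected counts E_i = n·p_i: 160×0.29 = 46.4, 160×0.51 = 81.6, 160×0.20 = 32.
left: (36 − 46.4)²/46.4 = 108.16/46.4 = 2.331
straight: (106 − 81.6)²/81.6 = 595.36/81.6 = 7.296
right: (18 − 32)²/32 = 196/32 = 6.125
Sum = 15.75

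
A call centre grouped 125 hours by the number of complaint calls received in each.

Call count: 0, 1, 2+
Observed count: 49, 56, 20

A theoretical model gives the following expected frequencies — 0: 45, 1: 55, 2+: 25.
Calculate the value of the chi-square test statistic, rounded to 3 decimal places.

1.374

χ² = (49−45)²/45 + (56−55)²/55 + (20−25)²/25
   = 0.3556 + 0.0182 + 1.0000
Sum = 1.374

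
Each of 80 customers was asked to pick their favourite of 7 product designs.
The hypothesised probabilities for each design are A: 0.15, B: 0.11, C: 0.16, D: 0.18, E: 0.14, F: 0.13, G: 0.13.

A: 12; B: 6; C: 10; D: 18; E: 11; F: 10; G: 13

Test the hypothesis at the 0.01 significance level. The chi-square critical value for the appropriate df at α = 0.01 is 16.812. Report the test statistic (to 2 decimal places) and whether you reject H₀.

Expected counts E_i = n·p_i: 80×0.15 = 12, 80×0.11 = 8.8, 80×0.16 = 12.8, 80×0.18 = 14.4, 80×0.14 = 11.2, 80×0.13 = 10.4, 80×0.13 = 10.4.
cat         O        E   (O−E)²/E
A          12       12      0.000
B           6      8.8      0.891
C          10     12.8      0.613
D          18     14.4      0.900
E          11     11.2      0.004
F          10     10.4      0.015
G          13     10.4      0.650
Sum = 3.07
df = 6. Since 3.07 < 16.812, we do not reject H₀.

3.07; do not reject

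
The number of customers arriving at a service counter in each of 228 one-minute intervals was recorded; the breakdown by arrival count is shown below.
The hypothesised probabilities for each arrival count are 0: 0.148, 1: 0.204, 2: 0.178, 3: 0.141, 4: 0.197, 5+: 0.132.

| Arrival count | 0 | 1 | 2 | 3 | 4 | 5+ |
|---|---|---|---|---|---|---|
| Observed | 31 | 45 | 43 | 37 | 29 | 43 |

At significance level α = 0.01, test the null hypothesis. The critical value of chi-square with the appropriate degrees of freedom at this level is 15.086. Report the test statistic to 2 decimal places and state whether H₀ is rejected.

12.32; do not reject

Expected counts E_i = n·p_i: 228×0.148 = 33.744, 228×0.204 = 46.512, 228×0.178 = 40.584, 228×0.141 = 32.148, 228×0.197 = 44.916, 228×0.132 = 30.096.
0: (31 − 33.744)²/33.744 = 7.529536/33.744 = 0.223
1: (45 − 46.512)²/46.512 = 2.286144/46.512 = 0.049
2: (43 − 40.584)²/40.584 = 5.837056/40.584 = 0.144
3: (37 − 32.148)²/32.148 = 23.541904/32.148 = 0.732
4: (29 − 44.916)²/44.916 = 253.319056/44.916 = 5.640
5+: (43 − 30.096)²/30.096 = 166.513216/30.096 = 5.533
Sum = 12.32
df = 5. Since 12.32 < 15.086, we do not reject H₀.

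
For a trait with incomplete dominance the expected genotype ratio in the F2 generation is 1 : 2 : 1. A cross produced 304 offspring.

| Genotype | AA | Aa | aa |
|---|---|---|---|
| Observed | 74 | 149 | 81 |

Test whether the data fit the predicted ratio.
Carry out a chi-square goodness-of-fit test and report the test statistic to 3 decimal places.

Ratio total = 4. Expected counts: 304×1/4 = 76, 304×2/4 = 152, 304×1/4 = 76.
AA: (74 − 76)²/76 = 4/76 = 0.0526
Aa: (149 − 152)²/152 = 9/152 = 0.0592
aa: (81 − 76)²/76 = 25/76 = 0.3289
Sum = 0.441

0.441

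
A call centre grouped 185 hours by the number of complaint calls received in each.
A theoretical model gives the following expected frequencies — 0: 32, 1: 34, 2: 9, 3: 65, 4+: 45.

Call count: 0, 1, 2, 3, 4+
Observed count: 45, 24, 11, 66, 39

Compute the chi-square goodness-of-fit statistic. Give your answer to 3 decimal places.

9.482

cat         O        E   (O−E)²/E
0          45       32     5.2813
1          24       34     2.9412
2          11        9     0.4444
3          66       65     0.0154
4+         39       45     0.8000
Sum = 9.482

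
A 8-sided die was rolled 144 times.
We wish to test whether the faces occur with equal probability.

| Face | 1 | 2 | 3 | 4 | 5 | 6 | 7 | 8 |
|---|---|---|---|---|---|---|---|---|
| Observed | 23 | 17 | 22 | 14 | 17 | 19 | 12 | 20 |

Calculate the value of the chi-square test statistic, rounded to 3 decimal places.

Under H₀ each category has probability 1/8, so each expected count is 144/8 = 18.
cat         O        E   (O−E)²/E
1          23       18     1.3889
2          17       18     0.0556
3          22       18     0.8889
4          14       18     0.8889
5          17       18     0.0556
6          19       18     0.0556
7          12       18     2.0000
8          20       18     0.2222
Sum = 5.556

5.556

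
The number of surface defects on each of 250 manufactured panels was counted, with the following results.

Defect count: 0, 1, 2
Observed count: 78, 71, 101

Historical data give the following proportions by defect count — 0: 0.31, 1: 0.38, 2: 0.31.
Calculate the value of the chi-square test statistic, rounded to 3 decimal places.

13.192

Expected counts E_i = n·p_i: 250×0.31 = 77.5, 250×0.38 = 95, 250×0.31 = 77.5.
χ² = (78−77.5)²/77.5 + (71−95)²/95 + (101−77.5)²/77.5
   = 0.0032 + 6.0632 + 7.1258
Sum = 13.192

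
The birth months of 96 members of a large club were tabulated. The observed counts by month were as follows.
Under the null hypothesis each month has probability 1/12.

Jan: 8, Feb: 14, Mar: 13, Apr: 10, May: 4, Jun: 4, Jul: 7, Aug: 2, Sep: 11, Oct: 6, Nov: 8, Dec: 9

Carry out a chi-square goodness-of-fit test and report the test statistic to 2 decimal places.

Under H₀ each category has probability 1/12, so each expected count is 96/12 = 8.
cat         O        E   (O−E)²/E
Jan         8        8      0.000
Feb        14        8      4.500
Mar        13        8      3.125
Apr        10        8      0.500
May         4        8      2.000
Jun         4        8      2.000
Jul         7        8      0.125
Aug         2        8      4.500
Sep        11        8      1.125
Oct         6        8      0.500
Nov         8        8      0.000
Dec         9        8      0.125
Sum = 18.50

18.50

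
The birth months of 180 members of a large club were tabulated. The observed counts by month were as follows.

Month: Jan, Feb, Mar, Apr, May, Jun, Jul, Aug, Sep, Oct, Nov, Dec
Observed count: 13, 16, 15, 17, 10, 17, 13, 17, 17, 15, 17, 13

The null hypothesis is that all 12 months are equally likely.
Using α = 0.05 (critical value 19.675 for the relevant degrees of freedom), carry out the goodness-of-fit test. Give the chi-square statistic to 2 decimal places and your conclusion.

3.87; do not reject

Under H₀ each category has probability 1/12, so each expected count is 180/12 = 15.
χ² = (13−15)²/15 + (16−15)²/15 + (15−15)²/15 + (17−15)²/15 + (10−15)²/15 + (17−15)²/15 + (13−15)²/15 + (17−15)²/15 + (17−15)²/15 + (15−15)²/15 + (17−15)²/15 + (13−15)²/15
   = 0.267 + 0.067 + 0.000 + 0.267 + 1.667 + 0.267 + 0.267 + 0.267 + 0.267 + 0.000 + 0.267 + 0.267
Sum = 3.87
df = 11. Since 3.87 < 19.675, we do not reject H₀.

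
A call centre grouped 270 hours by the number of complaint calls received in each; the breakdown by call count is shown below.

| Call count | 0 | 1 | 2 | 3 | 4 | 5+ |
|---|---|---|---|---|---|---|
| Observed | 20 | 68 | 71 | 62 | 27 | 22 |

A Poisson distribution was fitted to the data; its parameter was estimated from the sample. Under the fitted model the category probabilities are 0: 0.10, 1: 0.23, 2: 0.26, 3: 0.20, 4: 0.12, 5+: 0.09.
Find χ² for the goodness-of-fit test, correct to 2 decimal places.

4.69

Expected counts E_i = n·p_i: 270×0.10 = 27, 270×0.23 = 62.1, 270×0.26 = 70.2, 270×0.20 = 54, 270×0.12 = 32.4, 270×0.09 = 24.3.
cat         O        E   (O−E)²/E
0          20       27      1.815
1          68     62.1      0.561
2          71     70.2      0.009
3          62       54      1.185
4          27     32.4      0.900
5+         22     24.3      0.218
Sum = 4.69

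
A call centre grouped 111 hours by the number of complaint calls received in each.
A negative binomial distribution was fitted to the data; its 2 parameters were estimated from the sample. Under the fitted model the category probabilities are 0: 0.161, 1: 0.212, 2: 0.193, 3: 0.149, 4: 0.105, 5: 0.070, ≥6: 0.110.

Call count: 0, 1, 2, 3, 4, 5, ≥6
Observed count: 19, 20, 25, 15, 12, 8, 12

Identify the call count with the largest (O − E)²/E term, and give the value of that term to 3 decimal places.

Expected counts E_i = n·p_i: 111×0.161 = 17.871, 111×0.212 = 23.532, 111×0.193 = 21.423, 111×0.149 = 16.539, 111×0.105 = 11.655, 111×0.070 = 7.77, 111×0.110 = 12.21.
cat         O        E   (O−E)²/E
0          19   17.871     0.0713
1          20   23.532     0.5301
2          25   21.423     0.5973
3          15   16.539     0.1432
4          12   11.655     0.0102
5           8     7.77     0.0068
≥6         12    12.21     0.0036
The largest term is for 2: 0.597.

2, 0.597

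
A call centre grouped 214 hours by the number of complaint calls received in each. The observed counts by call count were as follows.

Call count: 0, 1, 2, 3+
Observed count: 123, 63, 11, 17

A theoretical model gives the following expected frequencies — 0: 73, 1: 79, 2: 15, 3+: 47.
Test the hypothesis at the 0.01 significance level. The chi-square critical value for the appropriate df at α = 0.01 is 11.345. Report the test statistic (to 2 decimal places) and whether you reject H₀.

cat         O        E   (O−E)²/E
0         123       73     34.247
1          63       79      3.241
2          11       15      1.067
3+         17       47     19.149
Sum = 57.70
df = 3. Since 57.70 > 11.345, we reject H₀.

57.70; reject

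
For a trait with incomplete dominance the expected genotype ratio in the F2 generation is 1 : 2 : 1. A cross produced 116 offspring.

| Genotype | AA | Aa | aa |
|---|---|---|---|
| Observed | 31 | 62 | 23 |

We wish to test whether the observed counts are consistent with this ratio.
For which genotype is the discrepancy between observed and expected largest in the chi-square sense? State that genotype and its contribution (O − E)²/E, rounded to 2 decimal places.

Ratio total = 4. Expected counts: 116×1/4 = 29, 116×2/4 = 58, 116×1/4 = 29.
AA: (31 − 29)²/29 = 4/29 = 0.138
Aa: (62 − 58)²/58 = 16/58 = 0.276
aa: (23 − 29)²/29 = 36/29 = 1.241
The largest term is for aa: 1.24.

aa, 1.24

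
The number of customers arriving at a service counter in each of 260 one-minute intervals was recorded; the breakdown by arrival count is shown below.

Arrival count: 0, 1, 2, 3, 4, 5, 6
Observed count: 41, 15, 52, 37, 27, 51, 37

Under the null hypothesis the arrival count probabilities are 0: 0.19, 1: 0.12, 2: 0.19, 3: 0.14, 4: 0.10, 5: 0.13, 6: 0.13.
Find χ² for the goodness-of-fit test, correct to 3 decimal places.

Expected counts E_i = n·p_i: 260×0.19 = 49.4, 260×0.12 = 31.2, 260×0.19 = 49.4, 260×0.14 = 36.4, 260×0.10 = 26, 260×0.13 = 33.8, 260×0.13 = 33.8.
χ² = (41−49.4)²/49.4 + (15−31.2)²/31.2 + (52−49.4)²/49.4 + (37−36.4)²/36.4 + (27−26)²/26 + (51−33.8)²/33.8 + (37−33.8)²/33.8
   = 1.4283 + 8.4115 + 0.1368 + 0.0099 + 0.0385 + 8.7527 + 0.3030
Sum = 19.081

19.081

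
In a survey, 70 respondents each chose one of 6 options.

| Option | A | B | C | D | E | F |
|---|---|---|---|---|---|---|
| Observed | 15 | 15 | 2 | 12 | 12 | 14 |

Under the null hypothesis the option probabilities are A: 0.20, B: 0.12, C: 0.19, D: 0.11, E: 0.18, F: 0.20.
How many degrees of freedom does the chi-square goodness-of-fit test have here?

There are k = 6 categories and no parameters were estimated from the data, so df = 6 − 1 = 5.

5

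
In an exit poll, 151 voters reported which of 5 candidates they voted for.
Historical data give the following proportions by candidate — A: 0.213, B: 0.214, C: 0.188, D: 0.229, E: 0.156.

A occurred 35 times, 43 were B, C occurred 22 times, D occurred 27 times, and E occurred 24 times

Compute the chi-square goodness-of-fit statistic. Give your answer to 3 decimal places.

Expected counts E_i = n·p_i: 151×0.213 = 32.163, 151×0.214 = 32.314, 151×0.188 = 28.388, 151×0.229 = 34.579, 151×0.156 = 23.556.
A: (35 − 32.163)²/32.163 = 8.048569/32.163 = 0.2502
B: (43 − 32.314)²/32.314 = 114.190596/32.314 = 3.5338
C: (22 − 28.388)²/28.388 = 40.806544/28.388 = 1.4375
D: (27 − 34.579)²/34.579 = 57.441241/34.579 = 1.6612
E: (24 − 23.556)²/23.556 = 0.197136/23.556 = 0.0084
Sum = 6.891

6.891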